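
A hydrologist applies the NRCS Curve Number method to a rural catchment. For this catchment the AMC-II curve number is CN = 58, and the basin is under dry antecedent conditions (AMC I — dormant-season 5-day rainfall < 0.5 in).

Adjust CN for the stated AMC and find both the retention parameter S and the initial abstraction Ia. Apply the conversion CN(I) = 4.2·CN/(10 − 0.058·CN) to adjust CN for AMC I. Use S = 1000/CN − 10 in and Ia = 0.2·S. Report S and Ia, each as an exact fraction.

Adjust CN=58 to AMC I: 4.2·58/(10 − 0.058·58) → (1218/5) ÷ (1659/250) = 2900/79 ≈ 36.709
S = 1000/(2900/79) − 10 = 500/29 in ≈ 17.241 in
Initial abstraction Ia = S/5 = (500/29)/5 = 100/29 ≈ 3.448 in

S = 500/29 in ≈ 17.241 in; Ia = 100/29 in ≈ 3.448 in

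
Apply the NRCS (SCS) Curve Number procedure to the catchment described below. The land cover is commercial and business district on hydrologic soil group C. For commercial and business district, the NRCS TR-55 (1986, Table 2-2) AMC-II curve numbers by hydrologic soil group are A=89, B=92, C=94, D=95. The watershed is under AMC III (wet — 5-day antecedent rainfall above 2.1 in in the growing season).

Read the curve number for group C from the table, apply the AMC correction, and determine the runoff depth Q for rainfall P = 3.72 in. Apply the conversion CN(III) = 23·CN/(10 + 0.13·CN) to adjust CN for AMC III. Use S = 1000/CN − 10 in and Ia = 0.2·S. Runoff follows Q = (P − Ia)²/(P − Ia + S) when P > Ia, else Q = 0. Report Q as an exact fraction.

NRCS table: commercial and business district, soil group C → CN(II) = 94
CN(III) from CN(II)=94: (23·94)/(10 + 0.13·94) = 108100/1111 ≈ 97.300
S = 1000/(108100/1111) − 10 = 300/1081 in ≈ 0.278 in
Ia = 0.2S: 0.2·0.278 = 0.056 in (exactly 60/1081)
Since P=3.720 > Ia=0.056: effective rainfall P−Ia = 99033/27025 in
Q = (99033/27025)²/((99033/27025) + 300/1081) = (9807535089/730350625)/(106533/27025) = 1089726121/319894925 in ≈ 3.407 in

Q = 1089726121/319894925 in ≈ 3.407 in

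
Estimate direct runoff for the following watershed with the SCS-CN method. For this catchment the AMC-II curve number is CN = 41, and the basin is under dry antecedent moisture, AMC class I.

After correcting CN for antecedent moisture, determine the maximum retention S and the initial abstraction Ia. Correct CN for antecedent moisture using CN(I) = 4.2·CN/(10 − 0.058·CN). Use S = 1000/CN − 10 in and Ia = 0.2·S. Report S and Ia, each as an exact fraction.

Dry (AMC I): CN(I) = 4.2·41/(10 − 0.058·41) = (861/5)/(3811/500) = 86100/3811 ≈ 22.592
S = 1000/(86100/3811) − 10 = 29500/861 in ≈ 34.262 in
Ia = 0.2·(29500/861) = 5900/861 in ≈ 6.852 in

S = 29500/861 in ≈ 34.262 in; Ia = 5900/861 in ≈ 6.852 in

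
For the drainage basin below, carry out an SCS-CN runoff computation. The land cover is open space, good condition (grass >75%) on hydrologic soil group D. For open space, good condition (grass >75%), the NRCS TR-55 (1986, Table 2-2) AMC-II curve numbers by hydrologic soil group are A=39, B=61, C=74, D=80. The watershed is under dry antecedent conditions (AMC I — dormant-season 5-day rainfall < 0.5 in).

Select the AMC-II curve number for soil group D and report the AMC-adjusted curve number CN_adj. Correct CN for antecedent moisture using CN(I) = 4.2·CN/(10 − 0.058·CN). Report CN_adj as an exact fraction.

NRCS table: open space, good condition (grass >75%), soil group D → CN(II) = 80
Adjust CN=80 to AMC I: 4.2·80/(10 − 0.058·80) → 336 ÷ (134/25) = 4200/67 ≈ 62.687

CN_adj = 4200/67 ≈ 62.687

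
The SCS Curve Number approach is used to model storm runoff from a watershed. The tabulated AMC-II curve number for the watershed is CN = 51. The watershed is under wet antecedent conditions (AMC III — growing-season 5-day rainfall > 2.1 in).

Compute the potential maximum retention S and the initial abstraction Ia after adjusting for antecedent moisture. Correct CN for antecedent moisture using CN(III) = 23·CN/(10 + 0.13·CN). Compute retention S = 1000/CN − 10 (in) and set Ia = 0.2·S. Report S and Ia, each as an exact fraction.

S = 4900/1173 in ≈ 4.177 in; Ia = 980/1173 in ≈ 0.835 in

Adjust CN=51 to AMC III: 23·51/(10 + 0.13·51) → 1173 ÷ (1663/100) = 117300/1663 ≈ 70.535
Max retention: S = 1000/(117300/1663) − 10 = 4900/1173 in (≈ 4.177 in)
Ia = 0.2·(4900/1173) = 980/1173 in ≈ 0.835 in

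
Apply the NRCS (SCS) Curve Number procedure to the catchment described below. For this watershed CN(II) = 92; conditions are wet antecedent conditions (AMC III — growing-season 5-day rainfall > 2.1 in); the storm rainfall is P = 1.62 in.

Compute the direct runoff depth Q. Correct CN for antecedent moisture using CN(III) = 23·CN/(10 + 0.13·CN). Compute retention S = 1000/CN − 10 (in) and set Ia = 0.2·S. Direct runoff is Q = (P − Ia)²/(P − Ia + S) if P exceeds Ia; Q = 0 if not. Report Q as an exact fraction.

Wet (AMC III): CN(III) = 23·92/(10 + 0.13·92) = 2116/(549/25) = 52900/549 ≈ 96.357
Retention S: 1000/CN − 10 with CN=96.357 → S = 200/529 ≈ 0.378 in
Ia = 0.2S: 0.2·0.378 = 0.076 in (exactly 40/529)
Excess rainfall: 1.620 − 0.076 = 1.544 in; P > Ia so Q > 0
Q = (40849/26450)²/((40849/26450) + 200/529) = (1668640801/699602500)/(50849/26450) = 1668640801/1344956050 in ≈ 1.241 in

Q = 1668640801/1344956050 in ≈ 1.241 in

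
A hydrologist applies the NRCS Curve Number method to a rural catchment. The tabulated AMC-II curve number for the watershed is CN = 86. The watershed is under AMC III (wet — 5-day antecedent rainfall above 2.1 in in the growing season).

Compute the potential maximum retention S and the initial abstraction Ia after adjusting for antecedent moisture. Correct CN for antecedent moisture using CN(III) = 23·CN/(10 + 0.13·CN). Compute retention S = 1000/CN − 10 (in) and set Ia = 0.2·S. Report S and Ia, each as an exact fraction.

Adjust CN=86 to AMC III: 23·86/(10 + 0.13·86) → 1978 ÷ (1059/50) = 98900/1059 ≈ 93.390
Max retention: S = 1000/(98900/1059) − 10 = 700/989 in (≈ 0.708 in)
Ia = 0.2S: 0.2·0.708 = 0.142 in (exactly 140/989)

S = 700/989 in ≈ 0.708 in; Ia = 140/989 in ≈ 0.142 in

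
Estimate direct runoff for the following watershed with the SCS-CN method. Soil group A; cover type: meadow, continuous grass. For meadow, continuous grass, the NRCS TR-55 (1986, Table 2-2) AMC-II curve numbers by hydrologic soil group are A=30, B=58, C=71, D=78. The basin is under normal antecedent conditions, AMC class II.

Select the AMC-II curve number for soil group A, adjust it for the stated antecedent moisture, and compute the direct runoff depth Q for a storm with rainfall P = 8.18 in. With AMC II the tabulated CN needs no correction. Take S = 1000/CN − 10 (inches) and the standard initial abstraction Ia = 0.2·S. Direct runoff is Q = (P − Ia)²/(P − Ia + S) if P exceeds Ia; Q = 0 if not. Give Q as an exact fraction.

NRCS table: meadow, continuous grass, soil group A → CN(II) = 30
Average conditions: CN = 30 (no AMC adjustment).
Retention S: 1000/CN − 10 with CN=30.000 → S = 70/3 ≈ 23.333 in
Ia = 0.2S: 0.2·23.333 = 4.667 in (exactly 14/3)
Excess rainfall: 8.180 − 4.667 = 3.513 in; P > Ia so Q > 0
Q: (527/150)² ÷ (4027/150) = 277729/604050 in (≈ 0.460 in)

Q = 277729/604050 in ≈ 0.460 in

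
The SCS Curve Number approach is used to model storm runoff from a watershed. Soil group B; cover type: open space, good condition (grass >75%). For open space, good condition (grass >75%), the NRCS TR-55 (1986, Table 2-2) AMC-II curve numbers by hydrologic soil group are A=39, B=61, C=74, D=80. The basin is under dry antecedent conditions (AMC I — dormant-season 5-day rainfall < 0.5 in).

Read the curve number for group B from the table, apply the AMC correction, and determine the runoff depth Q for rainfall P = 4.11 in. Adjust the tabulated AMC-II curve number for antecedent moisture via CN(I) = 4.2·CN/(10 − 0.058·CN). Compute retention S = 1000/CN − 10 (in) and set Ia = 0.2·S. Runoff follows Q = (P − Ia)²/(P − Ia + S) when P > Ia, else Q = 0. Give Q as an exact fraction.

Q = 2069977009/29697721900 in ≈ 0.070 in

NRCS table: open space, good condition (grass >75%), soil group B → CN(II) = 61
CN(I) from CN(II)=61: (4.2·61)/(10 − 0.058·61) = 42700/1077 ≈ 39.647
Retention S: 1000/CN − 10 with CN=39.647 → S = 6500/427 ≈ 15.222 in
Initial abstraction Ia = S/5 = (6500/427)/5 = 1300/427 ≈ 3.044 in
Excess rainfall: 4.110 − 3.044 = 1.066 in; P > Ia so Q > 0
Q: (45497/42700)² ÷ (695497/42700) = 2069977009/29697721900 in (≈ 0.070 in)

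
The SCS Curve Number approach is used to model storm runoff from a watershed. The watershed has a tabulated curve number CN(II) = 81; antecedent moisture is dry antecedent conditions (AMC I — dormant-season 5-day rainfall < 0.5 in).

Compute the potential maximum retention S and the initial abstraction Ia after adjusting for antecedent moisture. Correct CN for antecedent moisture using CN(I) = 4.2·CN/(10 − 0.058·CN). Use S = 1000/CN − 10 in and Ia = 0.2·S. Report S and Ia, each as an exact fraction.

S = 9500/1701 in ≈ 5.585 in; Ia = 1900/1701 in ≈ 1.117 in

Adjust CN=81 to AMC I: 4.2·81/(10 − 0.058·81) → (1701/5) ÷ (2651/500) = 170100/2651 ≈ 64.164
S = 1000/(170100/2651) − 10 = 9500/1701 in ≈ 5.585 in
Ia = 0.2S: 0.2·5.585 = 1.117 in (exactly 1900/1701)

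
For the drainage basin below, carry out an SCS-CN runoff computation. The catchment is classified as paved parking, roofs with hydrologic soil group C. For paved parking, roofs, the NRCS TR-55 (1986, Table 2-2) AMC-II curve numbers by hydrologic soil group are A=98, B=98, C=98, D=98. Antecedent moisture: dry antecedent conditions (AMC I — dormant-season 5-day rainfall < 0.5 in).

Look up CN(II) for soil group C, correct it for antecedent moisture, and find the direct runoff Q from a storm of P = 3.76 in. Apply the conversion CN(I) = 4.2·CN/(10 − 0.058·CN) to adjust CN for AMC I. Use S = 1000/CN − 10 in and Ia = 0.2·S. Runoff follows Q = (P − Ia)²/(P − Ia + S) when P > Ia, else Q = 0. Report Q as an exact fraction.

Q = 4439269538/1372763175 in ≈ 3.234 in

NRCS table: paved parking, roofs, soil group C → CN(II) = 98
CN(I) from CN(II)=98: (4.2·98)/(10 − 0.058·98) = 102900/1079 ≈ 95.366
S = 1000/(102900/1079) − 10 = 500/1029 in ≈ 0.486 in
Ia = 0.2S: 0.2·0.486 = 0.097 in (exactly 100/1029)
Since P=3.760 > Ia=0.097: effective rainfall P−Ia = 94226/25725 in
Q = (94226/25725)²/((94226/25725) + 500/1029) = (8878539076/661775625)/(106726/25725) = 4439269538/1372763175 in ≈ 3.234 in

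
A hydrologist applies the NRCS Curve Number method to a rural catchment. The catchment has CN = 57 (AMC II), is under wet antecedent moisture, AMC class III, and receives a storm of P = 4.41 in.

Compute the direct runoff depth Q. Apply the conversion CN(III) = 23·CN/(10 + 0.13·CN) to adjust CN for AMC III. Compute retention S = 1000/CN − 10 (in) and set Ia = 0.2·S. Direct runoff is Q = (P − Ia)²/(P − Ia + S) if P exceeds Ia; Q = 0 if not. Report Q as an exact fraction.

Adjust CN=57 to AMC III: 23·57/(10 + 0.13·57) → 1311 ÷ (1741/100) = 131100/1741 ≈ 75.302
S = 1000/(131100/1741) − 10 = 4300/1311 in ≈ 3.280 in
Ia = 0.2·(4300/1311) = 860/1311 in ≈ 0.656 in
Since P=4.410 > Ia=0.656: effective rainfall P−Ia = 492151/131100 in
Runoff Q = (P−Ia)²/(P−Ia+S) = (3.754)²/(3.754+3.280) = 242212606801/120893996100 ≈ 2.004 in

Q = 242212606801/120893996100 in ≈ 2.004 in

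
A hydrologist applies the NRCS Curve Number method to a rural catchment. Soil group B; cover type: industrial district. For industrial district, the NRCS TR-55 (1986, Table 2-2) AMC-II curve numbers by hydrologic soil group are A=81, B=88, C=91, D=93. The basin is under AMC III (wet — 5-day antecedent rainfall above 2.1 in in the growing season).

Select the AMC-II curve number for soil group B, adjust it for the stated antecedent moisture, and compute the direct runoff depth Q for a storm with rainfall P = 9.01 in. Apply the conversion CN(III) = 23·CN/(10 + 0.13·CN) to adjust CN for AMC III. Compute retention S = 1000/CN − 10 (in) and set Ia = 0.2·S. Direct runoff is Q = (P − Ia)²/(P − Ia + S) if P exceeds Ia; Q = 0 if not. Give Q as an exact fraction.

Q = 50603852209/6070810900 in ≈ 8.336 in

NRCS table: industrial district, soil group B → CN(II) = 88
Wet (AMC III): CN(III) = 23·88/(10 + 0.13·88) = 2024/(536/25) = 6325/67 ≈ 94.403
S = 1000/(6325/67) − 10 = 150/253 in ≈ 0.593 in
Initial abstraction Ia = S/5 = (150/253)/5 = 30/253 ≈ 0.119 in
P − Ia = 9.010 − 0.119 = 224953/25300 ≈ 8.891 in (> 0, runoff occurs)
Runoff Q = (P−Ia)²/(P−Ia+S) = (8.891)²/(8.891+0.593) = 50603852209/6070810900 ≈ 8.336 in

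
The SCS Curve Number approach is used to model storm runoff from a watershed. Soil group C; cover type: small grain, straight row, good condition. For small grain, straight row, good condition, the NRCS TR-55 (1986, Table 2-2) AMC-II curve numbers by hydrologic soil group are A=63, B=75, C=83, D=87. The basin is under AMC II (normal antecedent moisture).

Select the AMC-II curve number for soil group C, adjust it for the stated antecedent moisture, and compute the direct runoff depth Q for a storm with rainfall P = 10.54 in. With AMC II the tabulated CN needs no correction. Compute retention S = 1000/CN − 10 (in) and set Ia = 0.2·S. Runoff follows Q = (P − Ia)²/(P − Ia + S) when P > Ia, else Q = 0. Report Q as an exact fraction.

Q = 103967393/12337950 in ≈ 8.427 in

NRCS table: small grain, straight row, good condition, soil group C → CN(II) = 83
CN(II) = 83; AMC II needs no correction.
Retention S: 1000/CN − 10 with CN=83.000 → S = 170/83 ≈ 2.048 in
Ia = 0.2·(170/83) = 34/83 in ≈ 0.410 in
Since P=10.540 > Ia=0.410: effective rainfall P−Ia = 42041/4150 in
Runoff Q = (P−Ia)²/(P−Ia+S) = (10.130)²/(10.130+2.048) = 103967393/12337950 ≈ 8.427 in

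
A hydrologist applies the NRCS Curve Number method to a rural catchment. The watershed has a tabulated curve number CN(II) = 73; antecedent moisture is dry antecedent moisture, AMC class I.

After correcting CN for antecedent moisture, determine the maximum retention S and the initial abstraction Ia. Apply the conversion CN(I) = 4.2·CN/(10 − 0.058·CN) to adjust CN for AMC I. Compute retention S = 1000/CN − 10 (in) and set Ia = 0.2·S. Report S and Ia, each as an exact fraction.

Adjust CN=73 to AMC I: 4.2·73/(10 − 0.058·73) → (1533/5) ÷ (2883/500) = 51100/961 ≈ 53.174
S = 1000/(51100/961) − 10 = 4500/511 in ≈ 8.806 in
Ia = 0.2S: 0.2·8.806 = 1.761 in (exactly 900/511)

S = 4500/511 in ≈ 8.806 in; Ia = 900/511 in ≈ 1.761 in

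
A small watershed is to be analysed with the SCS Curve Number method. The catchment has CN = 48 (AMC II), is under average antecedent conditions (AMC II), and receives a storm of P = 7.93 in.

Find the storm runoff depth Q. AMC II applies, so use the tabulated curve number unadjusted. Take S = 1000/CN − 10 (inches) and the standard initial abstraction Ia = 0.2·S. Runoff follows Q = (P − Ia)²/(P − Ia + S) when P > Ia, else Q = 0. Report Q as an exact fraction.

Average conditions: CN = 48 (no AMC adjustment).
S = 1000/48 − 10 = 65/6 in ≈ 10.833 in
Ia = 0.2·(65/6) = 13/6 in ≈ 2.167 in
P − Ia = 7.930 − 2.167 = 1729/300 ≈ 5.763 in (> 0, runoff occurs)
Runoff Q = (P−Ia)²/(P−Ia+S) = (5.763)²/(5.763+10.833) = 229957/114900 ≈ 2.001 in

Q = 229957/114900 in ≈ 2.001 in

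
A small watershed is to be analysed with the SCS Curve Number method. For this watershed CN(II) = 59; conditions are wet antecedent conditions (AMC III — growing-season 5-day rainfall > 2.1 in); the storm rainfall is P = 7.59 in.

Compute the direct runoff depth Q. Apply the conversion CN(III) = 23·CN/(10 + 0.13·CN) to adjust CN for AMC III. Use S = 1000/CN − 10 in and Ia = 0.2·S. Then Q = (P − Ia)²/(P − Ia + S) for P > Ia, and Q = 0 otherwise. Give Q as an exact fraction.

Wet (AMC III): CN(III) = 23·59/(10 + 0.13·59) = 1357/(1767/100) = 135700/1767 ≈ 76.797
Max retention: S = 1000/(135700/1767) − 10 = 4100/1357 in (≈ 3.021 in)
Ia = 0.2S: 0.2·3.021 = 0.604 in (exactly 820/1357)
P − Ia = 7.590 − 0.604 = 947963/135700 ≈ 6.986 in (> 0, runoff occurs)
Q = (947963/135700)²/((947963/135700) + 4100/1357) = (898633849369/18414490000)/(1357963/135700) = 898633849369/184275579100 in ≈ 4.877 in

Q = 898633849369/184275579100 in ≈ 4.877 in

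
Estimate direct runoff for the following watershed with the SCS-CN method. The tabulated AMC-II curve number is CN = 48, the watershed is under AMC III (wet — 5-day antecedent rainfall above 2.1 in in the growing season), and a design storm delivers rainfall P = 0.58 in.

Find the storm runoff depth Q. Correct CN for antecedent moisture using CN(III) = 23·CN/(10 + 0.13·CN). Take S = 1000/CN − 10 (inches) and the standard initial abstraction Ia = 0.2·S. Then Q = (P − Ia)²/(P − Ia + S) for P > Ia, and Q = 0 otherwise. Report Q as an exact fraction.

CN(III) from CN(II)=48: (23·48)/(10 + 0.13·48) = 13800/203 ≈ 67.980
Retention S: 1000/CN − 10 with CN=67.980 → S = 325/69 ≈ 4.710 in
Ia = 0.2S: 0.2·4.710 = 0.942 in (exactly 65/69)
P = 0.580 ≤ Ia = 0.942 in: entire storm abstracted, Q = 0.

Q = 0 in ≈ 0.000 in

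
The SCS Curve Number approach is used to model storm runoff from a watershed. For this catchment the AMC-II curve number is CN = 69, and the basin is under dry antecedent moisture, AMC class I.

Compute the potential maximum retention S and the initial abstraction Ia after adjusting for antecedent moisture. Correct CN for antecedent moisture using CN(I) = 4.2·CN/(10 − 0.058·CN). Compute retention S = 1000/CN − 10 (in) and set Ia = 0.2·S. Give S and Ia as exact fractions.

S = 15500/1449 in ≈ 10.697 in; Ia = 3100/1449 in ≈ 2.139 in

Adjust CN=69 to AMC I: 4.2·69/(10 − 0.058·69) → (1449/5) ÷ (2999/500) = 144900/2999 ≈ 48.316
S = 1000/(144900/2999) − 10 = 15500/1449 in ≈ 10.697 in
Ia = 0.2·(15500/1449) = 3100/1449 in ≈ 2.139 in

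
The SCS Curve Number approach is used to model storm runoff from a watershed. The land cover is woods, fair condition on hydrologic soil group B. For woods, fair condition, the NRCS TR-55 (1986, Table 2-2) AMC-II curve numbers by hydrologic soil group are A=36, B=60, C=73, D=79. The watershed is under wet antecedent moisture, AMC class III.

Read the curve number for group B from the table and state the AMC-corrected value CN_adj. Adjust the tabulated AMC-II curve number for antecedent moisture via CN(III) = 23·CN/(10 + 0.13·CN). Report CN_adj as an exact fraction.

CN_adj = 6900/89 ≈ 77.528

NRCS table: woods, fair condition, soil group B → CN(II) = 60
Wet (AMC III): CN(III) = 23·60/(10 + 0.13·60) = 1380/(89/5) = 6900/89 ≈ 77.528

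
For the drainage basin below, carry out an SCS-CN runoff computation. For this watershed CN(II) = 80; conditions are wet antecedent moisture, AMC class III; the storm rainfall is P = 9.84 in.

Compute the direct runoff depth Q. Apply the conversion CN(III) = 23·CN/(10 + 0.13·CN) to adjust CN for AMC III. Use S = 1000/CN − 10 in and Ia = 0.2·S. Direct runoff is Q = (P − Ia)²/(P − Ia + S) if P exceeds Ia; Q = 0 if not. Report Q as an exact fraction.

CN(III) from CN(II)=80: (23·80)/(10 + 0.13·80) = 4600/51 ≈ 90.196
Max retention: S = 1000/(4600/51) − 10 = 25/23 in (≈ 1.087 in)
Ia = 0.2S: 0.2·1.087 = 0.217 in (exactly 5/23)
Excess rainfall: 9.840 − 0.217 = 9.623 in; P > Ia so Q > 0
Q = (5533/575)²/((5533/575) + 25/23) = (30614089/330625)/(6158/575) = 30614089/3540850 in ≈ 8.646 in

Q = 30614089/3540850 in ≈ 8.646 in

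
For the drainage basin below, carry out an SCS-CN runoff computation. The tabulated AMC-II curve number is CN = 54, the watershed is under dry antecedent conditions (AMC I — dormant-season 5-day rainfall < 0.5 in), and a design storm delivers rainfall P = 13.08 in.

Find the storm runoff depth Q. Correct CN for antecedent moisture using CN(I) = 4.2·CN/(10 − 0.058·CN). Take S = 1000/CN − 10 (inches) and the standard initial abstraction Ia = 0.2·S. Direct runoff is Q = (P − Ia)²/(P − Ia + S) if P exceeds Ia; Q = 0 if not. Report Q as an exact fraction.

CN(I) from CN(II)=54: (4.2·54)/(10 − 0.058·54) = 56700/1717 ≈ 33.023
Max retention: S = 1000/(56700/1717) − 10 = 11500/567 in (≈ 20.282 in)
Ia = 0.2S: 0.2·20.282 = 4.056 in (exactly 2300/567)
Since P=13.080 > Ia=4.056: effective rainfall P−Ia = 127909/14175 in
Q: (127909/14175)² ÷ (415409/14175) = 16360712281/5888422575 in (≈ 2.778 in)

Q = 16360712281/5888422575 in ≈ 2.778 in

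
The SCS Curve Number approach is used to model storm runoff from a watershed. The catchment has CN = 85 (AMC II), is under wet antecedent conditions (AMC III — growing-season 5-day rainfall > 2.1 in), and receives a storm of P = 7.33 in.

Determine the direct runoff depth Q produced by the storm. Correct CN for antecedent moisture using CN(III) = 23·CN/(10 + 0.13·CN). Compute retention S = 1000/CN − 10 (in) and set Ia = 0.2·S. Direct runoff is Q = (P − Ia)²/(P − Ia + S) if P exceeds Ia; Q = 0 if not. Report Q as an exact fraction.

Wet (AMC III): CN(III) = 23·85/(10 + 0.13·85) = 1955/(421/20) = 39100/421 ≈ 92.874
Max retention: S = 1000/(39100/421) − 10 = 300/391 in (≈ 0.767 in)
Initial abstraction Ia = S/5 = (300/391)/5 = 60/391 ≈ 0.153 in
Excess rainfall: 7.330 − 0.153 = 7.177 in; P > Ia so Q > 0
Runoff Q = (P−Ia)²/(P−Ia+S) = (7.177)²/(7.177+0.767) = 78738043609/12144577300 ≈ 6.483 in

Q = 78738043609/12144577300 in ≈ 6.483 in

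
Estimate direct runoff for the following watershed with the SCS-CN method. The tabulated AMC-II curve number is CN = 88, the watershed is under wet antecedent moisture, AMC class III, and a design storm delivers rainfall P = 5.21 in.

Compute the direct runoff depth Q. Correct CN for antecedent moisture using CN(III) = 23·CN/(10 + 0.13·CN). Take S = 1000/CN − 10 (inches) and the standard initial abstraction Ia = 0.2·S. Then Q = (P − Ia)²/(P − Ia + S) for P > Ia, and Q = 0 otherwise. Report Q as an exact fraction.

CN(III) from CN(II)=88: (23·88)/(10 + 0.13·88) = 6325/67 ≈ 94.403
Retention S: 1000/CN − 10 with CN=94.403 → S = 150/253 ≈ 0.593 in
Ia = 0.2S: 0.2·0.593 = 0.119 in (exactly 30/253)
Excess rainfall: 5.210 − 0.119 = 5.091 in; P > Ia so Q > 0
Runoff Q = (P−Ia)²/(P−Ia+S) = (5.091)²/(5.091+0.593) = 16592788969/3638468900 ≈ 4.560 in

Q = 16592788969/3638468900 in ≈ 4.560 in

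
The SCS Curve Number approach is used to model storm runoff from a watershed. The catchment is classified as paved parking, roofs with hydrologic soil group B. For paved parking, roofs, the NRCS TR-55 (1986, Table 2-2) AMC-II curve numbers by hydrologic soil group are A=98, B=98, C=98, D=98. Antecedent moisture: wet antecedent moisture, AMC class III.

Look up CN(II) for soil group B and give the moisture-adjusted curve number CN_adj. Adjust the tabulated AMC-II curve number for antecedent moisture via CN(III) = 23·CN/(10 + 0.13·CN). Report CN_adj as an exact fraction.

CN_adj = 112700/1137 ≈ 99.120

NRCS table: paved parking, roofs, soil group B → CN(II) = 98
CN(III) from CN(II)=98: (23·98)/(10 + 0.13·98) = 112700/1137 ≈ 99.120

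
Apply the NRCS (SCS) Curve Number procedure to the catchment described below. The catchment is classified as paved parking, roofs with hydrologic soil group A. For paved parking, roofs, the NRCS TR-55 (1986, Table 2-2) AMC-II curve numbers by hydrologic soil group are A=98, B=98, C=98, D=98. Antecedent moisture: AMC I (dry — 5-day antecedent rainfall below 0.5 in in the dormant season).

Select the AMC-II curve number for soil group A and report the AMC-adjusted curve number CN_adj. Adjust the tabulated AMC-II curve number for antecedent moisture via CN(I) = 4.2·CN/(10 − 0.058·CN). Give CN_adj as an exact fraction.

CN_adj = 102900/1079 ≈ 95.366

NRCS table: paved parking, roofs, soil group A → CN(II) = 98
Dry (AMC I): CN(I) = 4.2·98/(10 − 0.058·98) = (2058/5)/(1079/250) = 102900/1079 ≈ 95.366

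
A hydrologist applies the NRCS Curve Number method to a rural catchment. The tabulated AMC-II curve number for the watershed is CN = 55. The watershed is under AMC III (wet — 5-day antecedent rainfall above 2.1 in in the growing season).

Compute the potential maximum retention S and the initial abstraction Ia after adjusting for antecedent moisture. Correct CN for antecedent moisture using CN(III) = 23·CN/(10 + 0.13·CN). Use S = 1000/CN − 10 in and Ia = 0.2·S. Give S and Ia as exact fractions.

Adjust CN=55 to AMC III: 23·55/(10 + 0.13·55) → 1265 ÷ (343/20) = 25300/343 ≈ 73.761
Retention S: 1000/CN − 10 with CN=73.761 → S = 900/253 ≈ 3.557 in
Ia = 0.2S: 0.2·3.557 = 0.711 in (exactly 180/253)

S = 900/253 in ≈ 3.557 in; Ia = 180/253 in ≈ 0.711 in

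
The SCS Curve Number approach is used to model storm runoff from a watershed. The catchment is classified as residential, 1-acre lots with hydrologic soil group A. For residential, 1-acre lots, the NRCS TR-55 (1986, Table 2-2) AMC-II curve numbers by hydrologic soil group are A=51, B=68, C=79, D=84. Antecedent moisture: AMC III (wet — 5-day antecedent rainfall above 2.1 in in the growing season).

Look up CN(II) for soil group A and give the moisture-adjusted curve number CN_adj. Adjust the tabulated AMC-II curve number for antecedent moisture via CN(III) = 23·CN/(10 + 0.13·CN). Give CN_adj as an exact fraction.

CN_adj = 117300/1663 ≈ 70.535

NRCS table: residential, 1-acre lots, soil group A → CN(II) = 51
CN(III) from CN(II)=51: (23·51)/(10 + 0.13·51) = 117300/1663 ≈ 70.535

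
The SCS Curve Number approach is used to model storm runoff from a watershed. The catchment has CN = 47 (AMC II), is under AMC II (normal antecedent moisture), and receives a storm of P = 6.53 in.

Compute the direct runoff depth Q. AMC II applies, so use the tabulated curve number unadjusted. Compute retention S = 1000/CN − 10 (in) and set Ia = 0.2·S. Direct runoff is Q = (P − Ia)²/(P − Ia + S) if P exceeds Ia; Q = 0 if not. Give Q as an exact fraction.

CN(II) = 47; AMC II needs no correction.
Retention S: 1000/CN − 10 with CN=47.000 → S = 530/47 ≈ 11.277 in
Ia = 0.2·(530/47) = 106/47 in ≈ 2.255 in
Since P=6.530 > Ia=2.255: effective rainfall P−Ia = 20091/4700 in
Runoff Q = (P−Ia)²/(P−Ia+S) = (4.275)²/(4.275+11.277) = 403648281/343527700 ≈ 1.175 in

Q = 403648281/343527700 in ≈ 1.175 in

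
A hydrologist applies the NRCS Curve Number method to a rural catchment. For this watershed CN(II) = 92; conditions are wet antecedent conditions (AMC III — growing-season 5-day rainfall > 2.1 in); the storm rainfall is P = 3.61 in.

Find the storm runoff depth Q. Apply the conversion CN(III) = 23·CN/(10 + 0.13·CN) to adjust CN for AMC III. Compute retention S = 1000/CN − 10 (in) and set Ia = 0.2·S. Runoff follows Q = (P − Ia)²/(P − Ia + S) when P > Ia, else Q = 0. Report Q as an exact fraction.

Wet (AMC III): CN(III) = 23·92/(10 + 0.13·92) = 2116/(549/25) = 52900/549 ≈ 96.357
Max retention: S = 1000/(52900/549) − 10 = 200/529 in (≈ 0.378 in)
Ia = 0.2S: 0.2·0.378 = 0.076 in (exactly 40/529)
Since P=3.610 > Ia=0.076: effective rainfall P−Ia = 186969/52900 in
Q = (186969/52900)²/((186969/52900) + 200/529) = (34957406961/2798410000)/(206969/52900) = 34957406961/10948660100 in ≈ 3.193 in

Q = 34957406961/10948660100 in ≈ 3.193 in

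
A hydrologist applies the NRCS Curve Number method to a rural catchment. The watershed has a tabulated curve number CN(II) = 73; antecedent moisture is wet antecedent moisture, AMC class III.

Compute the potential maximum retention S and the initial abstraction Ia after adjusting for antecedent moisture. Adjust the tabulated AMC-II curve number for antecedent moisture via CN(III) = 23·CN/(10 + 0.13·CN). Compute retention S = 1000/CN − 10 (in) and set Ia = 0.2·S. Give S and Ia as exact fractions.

Adjust CN=73 to AMC III: 23·73/(10 + 0.13·73) → 1679 ÷ (1949/100) = 167900/1949 ≈ 86.147
Retention S: 1000/CN − 10 with CN=86.147 → S = 2700/1679 ≈ 1.608 in
Ia = 0.2·(2700/1679) = 540/1679 in ≈ 0.322 in

S = 2700/1679 in ≈ 1.608 in; Ia = 540/1679 in ≈ 0.322 in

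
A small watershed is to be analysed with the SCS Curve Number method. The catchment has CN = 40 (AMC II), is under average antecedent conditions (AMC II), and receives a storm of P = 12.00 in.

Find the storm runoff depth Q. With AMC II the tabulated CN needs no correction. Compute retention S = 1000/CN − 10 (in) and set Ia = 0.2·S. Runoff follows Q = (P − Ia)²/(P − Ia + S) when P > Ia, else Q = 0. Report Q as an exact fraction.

Q = 27/8 in ≈ 3.375 in

CN(II) = 40; AMC II needs no correction.
Max retention: S = 1000/40 − 10 = 15 in (≈ 15.000 in)
Ia = 0.2S: 0.2·15.000 = 3.000 in (exactly 3)
Since P=12.000 > Ia=3.000: effective rainfall P−Ia = 9 in
Q: 9² ÷ 24 = 27/8 in (≈ 3.375 in)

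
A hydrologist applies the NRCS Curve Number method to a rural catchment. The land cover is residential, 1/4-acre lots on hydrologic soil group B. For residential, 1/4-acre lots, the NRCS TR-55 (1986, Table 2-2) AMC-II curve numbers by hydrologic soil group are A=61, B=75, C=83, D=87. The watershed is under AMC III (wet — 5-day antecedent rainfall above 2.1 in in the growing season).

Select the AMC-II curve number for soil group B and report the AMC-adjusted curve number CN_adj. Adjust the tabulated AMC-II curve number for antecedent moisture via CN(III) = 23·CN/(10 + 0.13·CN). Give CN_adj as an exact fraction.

CN_adj = 6900/79 ≈ 87.342

NRCS table: residential, 1/4-acre lots, soil group B → CN(II) = 75
CN(III) from CN(II)=75: (23·75)/(10 + 0.13·75) = 6900/79 ≈ 87.342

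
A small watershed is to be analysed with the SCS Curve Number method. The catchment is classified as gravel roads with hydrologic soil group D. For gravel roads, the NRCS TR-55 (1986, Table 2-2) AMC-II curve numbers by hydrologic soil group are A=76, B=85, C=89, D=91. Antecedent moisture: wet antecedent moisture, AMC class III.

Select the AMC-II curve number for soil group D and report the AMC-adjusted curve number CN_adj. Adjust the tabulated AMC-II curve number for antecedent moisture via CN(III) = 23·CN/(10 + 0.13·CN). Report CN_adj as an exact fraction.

CN_adj = 209300/2183 ≈ 95.877

NRCS table: gravel roads, soil group D → CN(II) = 91
Wet (AMC III): CN(III) = 23·91/(10 + 0.13·91) = 2093/(2183/100) = 209300/2183 ≈ 95.877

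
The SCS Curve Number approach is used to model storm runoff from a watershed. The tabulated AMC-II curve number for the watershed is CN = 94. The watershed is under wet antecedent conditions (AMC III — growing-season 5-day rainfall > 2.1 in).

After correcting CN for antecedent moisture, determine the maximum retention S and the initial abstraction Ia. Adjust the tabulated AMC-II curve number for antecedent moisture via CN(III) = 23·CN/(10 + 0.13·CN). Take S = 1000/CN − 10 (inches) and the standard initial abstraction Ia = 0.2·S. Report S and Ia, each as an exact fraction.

S = 300/1081 in ≈ 0.278 in; Ia = 60/1081 in ≈ 0.056 in

Adjust CN=94 to AMC III: 23·94/(10 + 0.13·94) → 2162 ÷ (1111/50) = 108100/1111 ≈ 97.300
Max retention: S = 1000/(108100/1111) − 10 = 300/1081 in (≈ 0.278 in)
Initial abstraction Ia = S/5 = (300/1081)/5 = 60/1081 ≈ 0.056 in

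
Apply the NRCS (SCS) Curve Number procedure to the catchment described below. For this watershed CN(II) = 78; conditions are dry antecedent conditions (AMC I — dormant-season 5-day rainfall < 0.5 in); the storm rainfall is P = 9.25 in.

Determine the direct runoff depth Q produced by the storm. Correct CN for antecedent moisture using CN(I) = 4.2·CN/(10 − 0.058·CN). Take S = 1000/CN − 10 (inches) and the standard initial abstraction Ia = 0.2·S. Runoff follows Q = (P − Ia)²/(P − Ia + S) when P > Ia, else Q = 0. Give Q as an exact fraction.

Adjust CN=78 to AMC I: 4.2·78/(10 − 0.058·78) → (1638/5) ÷ (1369/250) = 81900/1369 ≈ 59.825
Max retention: S = 1000/(81900/1369) − 10 = 5500/819 in (≈ 6.716 in)
Ia = 0.2·(5500/819) = 1100/819 in ≈ 1.343 in
P − Ia = 9.250 − 1.343 = 25903/3276 ≈ 7.907 in (> 0, runoff occurs)
Q: (25903/3276)² ÷ (47903/3276) = 670965409/156930228 in (≈ 4.276 in)

Q = 670965409/156930228 in ≈ 4.276 in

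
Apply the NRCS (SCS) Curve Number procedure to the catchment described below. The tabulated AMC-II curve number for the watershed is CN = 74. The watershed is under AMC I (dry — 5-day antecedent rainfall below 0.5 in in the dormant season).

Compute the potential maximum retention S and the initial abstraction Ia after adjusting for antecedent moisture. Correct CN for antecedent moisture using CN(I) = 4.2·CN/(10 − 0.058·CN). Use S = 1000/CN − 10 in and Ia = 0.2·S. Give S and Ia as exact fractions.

CN(I) from CN(II)=74: (4.2·74)/(10 − 0.058·74) = 77700/1427 ≈ 54.450
Max retention: S = 1000/(77700/1427) − 10 = 6500/777 in (≈ 8.366 in)
Ia = 0.2·(6500/777) = 1300/777 in ≈ 1.673 in

S = 6500/777 in ≈ 8.366 in; Ia = 1300/777 in ≈ 1.673 in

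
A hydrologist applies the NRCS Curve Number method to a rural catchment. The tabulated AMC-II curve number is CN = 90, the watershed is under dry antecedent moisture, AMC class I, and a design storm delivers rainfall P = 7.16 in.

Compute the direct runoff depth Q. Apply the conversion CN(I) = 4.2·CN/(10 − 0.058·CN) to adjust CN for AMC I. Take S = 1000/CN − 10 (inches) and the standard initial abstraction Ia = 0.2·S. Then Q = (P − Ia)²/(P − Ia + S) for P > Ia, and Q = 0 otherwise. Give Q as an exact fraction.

Dry (AMC I): CN(I) = 4.2·90/(10 − 0.058·90) = 378/(239/50) = 18900/239 ≈ 79.079
Max retention: S = 1000/(18900/239) − 10 = 500/189 in (≈ 2.646 in)
Initial abstraction Ia = S/5 = (500/189)/5 = 100/189 ≈ 0.529 in
P − Ia = 7.160 − 0.529 = 31331/4725 ≈ 6.631 in (> 0, runoff occurs)
Q: (31331/4725)² ÷ (43831/4725) = 981631561/207101475 in (≈ 4.740 in)

Q = 981631561/207101475 in ≈ 4.740 in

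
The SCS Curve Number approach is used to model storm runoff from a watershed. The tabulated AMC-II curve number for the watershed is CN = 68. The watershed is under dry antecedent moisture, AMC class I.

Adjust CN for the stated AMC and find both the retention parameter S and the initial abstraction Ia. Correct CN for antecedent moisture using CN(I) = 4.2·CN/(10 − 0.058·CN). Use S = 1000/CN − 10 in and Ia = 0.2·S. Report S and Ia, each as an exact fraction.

Adjust CN=68 to AMC I: 4.2·68/(10 − 0.058·68) → (1428/5) ÷ (757/125) = 35700/757 ≈ 47.160
Max retention: S = 1000/(35700/757) − 10 = 4000/357 in (≈ 11.204 in)
Ia = 0.2S: 0.2·11.204 = 2.241 in (exactly 800/357)

S = 4000/357 in ≈ 11.204 in; Ia = 800/357 in ≈ 2.241 in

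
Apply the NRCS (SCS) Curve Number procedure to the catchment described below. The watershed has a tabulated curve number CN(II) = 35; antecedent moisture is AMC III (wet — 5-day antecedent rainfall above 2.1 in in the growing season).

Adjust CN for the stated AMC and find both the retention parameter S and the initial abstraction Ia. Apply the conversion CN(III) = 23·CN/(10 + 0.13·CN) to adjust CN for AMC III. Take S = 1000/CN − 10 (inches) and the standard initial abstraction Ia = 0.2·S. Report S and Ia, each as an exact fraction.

S = 1300/161 in ≈ 8.075 in; Ia = 260/161 in ≈ 1.615 in

Wet (AMC III): CN(III) = 23·35/(10 + 0.13·35) = 805/(291/20) = 16100/291 ≈ 55.326
Max retention: S = 1000/(16100/291) − 10 = 1300/161 in (≈ 8.075 in)
Initial abstraction Ia = S/5 = (1300/161)/5 = 260/161 ≈ 1.615 in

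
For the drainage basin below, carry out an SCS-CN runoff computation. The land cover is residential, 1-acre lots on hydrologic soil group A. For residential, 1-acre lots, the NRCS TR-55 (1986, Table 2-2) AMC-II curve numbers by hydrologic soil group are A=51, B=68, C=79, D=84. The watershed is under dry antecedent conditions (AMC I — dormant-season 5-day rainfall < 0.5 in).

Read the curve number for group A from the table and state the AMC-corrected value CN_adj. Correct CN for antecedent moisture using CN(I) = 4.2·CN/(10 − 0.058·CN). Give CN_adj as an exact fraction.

CN_adj = 15300/503 ≈ 30.417

NRCS table: residential, 1-acre lots, soil group A → CN(II) = 51
Adjust CN=51 to AMC I: 4.2·51/(10 − 0.058·51) → (1071/5) ÷ (3521/500) = 15300/503 ≈ 30.417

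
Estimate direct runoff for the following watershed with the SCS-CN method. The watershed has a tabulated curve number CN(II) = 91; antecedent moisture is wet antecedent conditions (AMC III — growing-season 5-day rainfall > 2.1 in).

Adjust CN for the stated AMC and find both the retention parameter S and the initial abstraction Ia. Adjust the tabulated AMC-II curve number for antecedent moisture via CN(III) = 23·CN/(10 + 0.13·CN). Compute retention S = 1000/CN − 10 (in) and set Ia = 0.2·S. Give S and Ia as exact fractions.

S = 900/2093 in ≈ 0.430 in; Ia = 180/2093 in ≈ 0.086 in

CN(III) from CN(II)=91: (23·91)/(10 + 0.13·91) = 209300/2183 ≈ 95.877
Max retention: S = 1000/(209300/2183) − 10 = 900/2093 in (≈ 0.430 in)
Ia = 0.2·(900/2093) = 180/2093 in ≈ 0.086 in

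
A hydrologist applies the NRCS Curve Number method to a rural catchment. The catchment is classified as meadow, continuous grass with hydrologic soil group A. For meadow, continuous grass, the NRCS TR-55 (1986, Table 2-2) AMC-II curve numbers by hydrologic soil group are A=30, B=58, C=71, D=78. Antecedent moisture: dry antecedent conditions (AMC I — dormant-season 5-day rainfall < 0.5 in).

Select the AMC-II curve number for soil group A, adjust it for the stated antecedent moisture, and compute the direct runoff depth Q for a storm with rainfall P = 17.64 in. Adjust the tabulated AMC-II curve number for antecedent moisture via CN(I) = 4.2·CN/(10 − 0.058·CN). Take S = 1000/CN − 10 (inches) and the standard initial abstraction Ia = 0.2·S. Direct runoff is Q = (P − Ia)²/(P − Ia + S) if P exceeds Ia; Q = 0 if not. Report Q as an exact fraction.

Q = 2157961/3143025 in ≈ 0.687 in

NRCS table: meadow, continuous grass, soil group A → CN(II) = 30
Dry (AMC I): CN(I) = 4.2·30/(10 − 0.058·30) = 126/(413/50) = 900/59 ≈ 15.254
Max retention: S = 1000/(900/59) − 10 = 500/9 in (≈ 55.556 in)
Initial abstraction Ia = S/5 = (500/9)/5 = 100/9 ≈ 11.111 in
P − Ia = 17.640 − 11.111 = 1469/225 ≈ 6.529 in (> 0, runoff occurs)
Q: (1469/225)² ÷ (13969/225) = 2157961/3143025 in (≈ 0.687 in)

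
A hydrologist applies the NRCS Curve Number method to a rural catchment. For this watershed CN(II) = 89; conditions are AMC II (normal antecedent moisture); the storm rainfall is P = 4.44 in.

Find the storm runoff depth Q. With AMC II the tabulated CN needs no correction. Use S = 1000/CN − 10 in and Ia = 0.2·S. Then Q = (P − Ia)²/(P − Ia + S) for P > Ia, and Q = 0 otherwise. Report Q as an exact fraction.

Q = 87030241/26875775 in ≈ 3.238 in

AMC II — tabulated CN = 89 applies directly.
Max retention: S = 1000/89 − 10 = 110/89 in (≈ 1.236 in)
Initial abstraction Ia = S/5 = (110/89)/5 = 22/89 ≈ 0.247 in
Excess rainfall: 4.440 − 0.247 = 4.193 in; P > Ia so Q > 0
Q = (9329/2225)²/((9329/2225) + 110/89) = (87030241/4950625)/(12079/2225) = 87030241/26875775 in ≈ 3.238 in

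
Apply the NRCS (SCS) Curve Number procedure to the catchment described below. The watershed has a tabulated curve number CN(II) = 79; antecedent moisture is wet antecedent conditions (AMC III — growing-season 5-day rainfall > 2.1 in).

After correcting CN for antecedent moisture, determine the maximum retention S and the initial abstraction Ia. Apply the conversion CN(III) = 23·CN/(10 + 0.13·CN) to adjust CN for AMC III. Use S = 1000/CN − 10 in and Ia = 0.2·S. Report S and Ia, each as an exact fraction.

Adjust CN=79 to AMC III: 23·79/(10 + 0.13·79) → 1817 ÷ (2027/100) = 181700/2027 ≈ 89.640
Max retention: S = 1000/(181700/2027) − 10 = 2100/1817 in (≈ 1.156 in)
Ia = 0.2·(2100/1817) = 420/1817 in ≈ 0.231 in

S = 2100/1817 in ≈ 1.156 in; Ia = 420/1817 in ≈ 0.231 in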